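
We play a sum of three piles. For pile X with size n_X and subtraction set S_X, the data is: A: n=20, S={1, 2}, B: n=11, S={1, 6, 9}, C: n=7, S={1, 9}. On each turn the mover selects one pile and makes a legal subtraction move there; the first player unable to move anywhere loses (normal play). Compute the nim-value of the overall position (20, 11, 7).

1

Pile A, S = {1, 2}:
n :  0  1  2  3  4  5  6  7  8  9 10 11 12 13 14 15 16 17 18 19 20
G :  0  1  2  0  1  2  0  1  2  0  1  2  0  1  2  0  1  2  0  1  2
G_A(20) = 2.
Pile B, S = {1, 6, 9}:
G(0) = 0
G(1) = mex{0} = 1
G(2) = mex{1} = 0
G(3) = mex{0} = 1
G(4) = mex{1} = 0
G(5) = mex{0} = 1
G(6) = mex{1,0} = 2
G(7) = mex{2,1} = 0
G(8) = mex{0,0} = 1
G(9) = mex{1,1,0} = 2
G(10) = mex{2,0,1} = 3
G(11) = mex{3,1,0} = 2
G_B(11) = 2.
Pile C, S = {1, 9}:
n : 0 1 2 3 4 5 6 7
G : 0 1 0 1 0 1 0 1
G_C(7) = 1.
Combined Grundy value = 2 ⊕ 2 ⊕ 1 = 1.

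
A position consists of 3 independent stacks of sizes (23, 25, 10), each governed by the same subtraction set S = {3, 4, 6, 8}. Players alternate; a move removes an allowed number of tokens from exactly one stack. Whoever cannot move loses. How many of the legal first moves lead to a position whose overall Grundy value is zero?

All stacks use S = {3, 4, 6, 8}:
G(0) = 0
G(1) = mex{} = 0
G(2) = mex{} = 0
G(3) = mex{0} = 1
G(4) = mex{0,0} = 1
G(5) = mex{0,0} = 1
G(6) = mex{1,0,0} = 2
G(7) = mex{1,1,0} = 2
G(8) = mex{1,1,0,0} = 2
G(9) = mex{2,1,1,0} = 3
G(10) = mex{2,2,1,0} = 3
G(11) = mex{2,2,1,1} = 0
G(12) = mex{3,2,2,1} = 0
G(13) = mex{3,3,2,1} = 0
G(14) = mex{0,3,2,2} = 1
G(15) = mex{0,0,3,2} = 1
G(16) = mex{0,0,3,2} = 1
G(17) = mex{1,0,0,3} = 2
G(18) = mex{1,1,0,3} = 2
G(19) = mex{1,1,0,0} = 2
G(20) = mex{2,1,1,0} = 3
G(21) = mex{2,2,1,0} = 3
G(22) = mex{2,2,1,1} = 0
G(23) = mex{3,2,2,1} = 0
G(24) = mex{3,3,2,1} = 0
G(25) = mex{0,3,2,2} = 1
Stack A: G(23) = 0.
Stack B: G(25) = 1.
Stack C: G(10) = 3.
Combined Grundy value = 0 ⊕ 1 ⊕ 3 = 2.
A winning move leaves total XOR = 0, i.e. changes one component's Grundy value g to g ⊕ X where X is the current total.
Stack A: need g' = 0⊕2 = 2. Options: 23−3→G=3, 23−4→G=2, 23−6→G=2, 23−8→G=1. Hits: 2.
Stack B: need g' = 1⊕2 = 3. Options: 25−3→G=0, 25−4→G=3, 25−6→G=2, 25−8→G=2. Hits: 1.
Stack C: need g' = 3⊕2 = 1. Options: 10−3→G=2, 10−4→G=2, 10−6→G=1, 10−8→G=0. Hits: 1.

4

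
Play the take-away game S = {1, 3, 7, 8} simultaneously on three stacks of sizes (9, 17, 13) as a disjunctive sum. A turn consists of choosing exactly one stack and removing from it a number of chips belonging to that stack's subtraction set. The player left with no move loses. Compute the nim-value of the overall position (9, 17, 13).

All stacks use S = {1, 3, 7, 8}:
G(0) = 0
G(1) = mex{0} = 1
G(2) = mex{1} = 0
G(3) = mex{0,0} = 1
G(4) = mex{1,1} = 0
G(5) = mex{0,0} = 1
G(6) = mex{1,1} = 0
G(7) = mex{0,0,0} = 1
G(8) = mex{1,1,1,0} = 2
G(9) = mex{2,0,0,1} = 3
G(10) = mex{3,1,1,0} = 2
G(11) = mex{2,2,0,1} = 3
G(12) = mex{3,3,1,0} = 2
G(13) = mex{2,2,0,1} = 3
G(14) = mex{3,3,1,0} = 2
G(15) = mex{2,2,2,1} = 0
G(16) = mex{0,3,3,2} = 1
G(17) = mex{1,2,2,3} = 0
Stack A: G(9) = 3.
Stack B: G(17) = 0.
Stack C: G(13) = 3.
Combined Grundy value = 3 ⊕ 0 ⊕ 3 = 0.

0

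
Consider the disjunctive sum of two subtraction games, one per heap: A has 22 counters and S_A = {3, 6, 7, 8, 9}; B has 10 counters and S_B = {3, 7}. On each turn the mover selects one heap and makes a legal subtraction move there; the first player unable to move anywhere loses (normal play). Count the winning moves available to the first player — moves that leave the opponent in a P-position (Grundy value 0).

2

Heap A, S = {3, 6, 7, 8, 9}:
G(0) = 0
G(1) = mex{} = 0
G(2) = mex{} = 0
G(3) = mex{0} = 1
G(4) = mex{0} = 1
G(5) = mex{0} = 1
G(6) = mex{1,0} = 2
G(7) = mex{1,0,0} = 2
G(8) = mex{1,0,0,0} = 2
G(9) = mex{2,1,0,0,0} = 3
G(10) = mex{2,1,1,0,0} = 3
G(11) = mex{2,1,1,1,0} = 3
G(12) = mex{3,2,1,1,1} = 0
G(13) = mex{3,2,2,1,1} = 0
G(14) = mex{3,2,2,2,1} = 0
G(15) = mex{0,3,2,2,2} = 1
G(16) = mex{0,3,3,2,2} = 1
G(17) = mex{0,3,3,3,2} = 1
G(18) = mex{1,0,3,3,3} = 2
G(19) = mex{1,0,0,3,3} = 2
G(20) = mex{1,0,0,0,3} = 2
G(21) = mex{2,1,0,0,0} = 3
G(22) = mex{2,1,1,0,0} = 3
G_A(22) = 3.
Heap B, S = {3, 7}:
n :  0  1  2  3  4  5  6  7  8  9 10
G :  0  0  0  1  1  1  0  2  2  1  0
G_B(10) = 0.
Combined Grundy value = 3 ⊕ 0 = 3.
A winning move leaves total XOR = 0, i.e. changes one component's Grundy value g to g ⊕ X where X is the current total.
Heap A: need g' = 3⊕3 = 0. Options: 22−3→G=2, 22−6→G=1, 22−7→G=1, 22−8→G=0, 22−9→G=0. Hits: 2.
Heap B: need g' = 0⊕3 = 3. Options: 10−3→G=2, 10−7→G=1. Hits: 0.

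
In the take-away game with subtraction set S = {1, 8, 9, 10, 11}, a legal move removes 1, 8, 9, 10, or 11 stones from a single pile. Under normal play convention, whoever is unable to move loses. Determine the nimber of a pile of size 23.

n :  0  1  2  3  4  5  6  7  8  9 10 11 12 13 14 15 16 17 18 19 20 21 22 23
G :  0  1  0  1  0  1  0  1  2  3  2  3  2  3  2  3  4  5  0  1  0  1  0  1

1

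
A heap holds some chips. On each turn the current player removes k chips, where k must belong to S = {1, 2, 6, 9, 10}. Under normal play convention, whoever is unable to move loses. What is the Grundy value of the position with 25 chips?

G(0) = 0
G(1) = mex{0} = 1
G(2) = mex{1,0} = 2
G(3) = mex{2,1} = 0
G(4) = mex{0,2} = 1
G(5) = mex{1,0} = 2
G(6) = mex{2,1,0} = 3
G(7) = mex{3,2,1} = 0
G(8) = mex{0,3,2} = 1
G(9) = mex{1,0,0,0} = 2
G(10) = mex{2,1,1,1,0} = 3
G(11) = mex{3,2,2,2,1} = 0
G(12) = mex{0,3,3,0,2} = 1
G(13) = mex{1,0,0,1,0} = 2
G(14) = mex{2,1,1,2,1} = 0
G(15) = mex{0,2,2,3,2} = 1
G(16) = mex{1,0,3,0,3} = 2
G(17) = mex{2,1,0,1,0} = 3
G(18) = mex{3,2,1,2,1} = 0
G(19) = mex{0,3,2,3,2} = 1
G(20) = mex{1,0,0,0,3} = 2
G(21) = mex{2,1,1,1,0} = 3
G(22) = mex{3,2,2,2,1} = 0
G(23) = mex{0,3,3,0,2} = 1
G(24) = mex{1,0,0,1,0} = 2
G(25) = mex{2,1,1,2,1} = 0

0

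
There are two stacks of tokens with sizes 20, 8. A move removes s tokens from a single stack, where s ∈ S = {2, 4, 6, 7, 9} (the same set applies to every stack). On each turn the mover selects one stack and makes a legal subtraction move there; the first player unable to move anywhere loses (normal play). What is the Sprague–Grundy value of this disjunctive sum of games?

All stacks use S = {2, 4, 6, 7, 9}:
G(0) = 0
G(1) = mex{} = 0
G(2) = mex{0} = 1
G(3) = mex{0} = 1
G(4) = mex{1,0} = 2
G(5) = mex{1,0} = 2
G(6) = mex{2,1,0} = 3
G(7) = mex{2,1,0,0} = 3
G(8) = mex{3,2,1,0} = 4
G(9) = mex{3,2,1,1,0} = 4
G(10) = mex{4,3,2,1,0} = 5
G(11) = mex{4,3,2,2,1} = 0
G(12) = mex{5,4,3,2,1} = 0
G(13) = mex{0,4,3,3,2} = 1
G(14) = mex{0,5,4,3,2} = 1
G(15) = mex{1,0,4,4,3} = 2
G(16) = mex{1,0,5,4,3} = 2
G(17) = mex{2,1,0,5,4} = 3
G(18) = mex{2,1,0,0,4} = 3
G(19) = mex{3,2,1,0,5} = 4
G(20) = mex{3,2,1,1,0} = 4
Stack A: G(20) = 4.
Stack B: G(8) = 4.
Combined Grundy value = 4 ⊕ 4 = 0.

0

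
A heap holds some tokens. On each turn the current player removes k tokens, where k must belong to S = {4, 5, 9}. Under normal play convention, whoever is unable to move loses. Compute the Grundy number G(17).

1

n :  0  1  2  3  4  5  6  7  8  9 10 11 12 13 14 15 16 17
G :  0  0  0  0  1  1  1  1  2  2  2  2  3  0  0  0  0  1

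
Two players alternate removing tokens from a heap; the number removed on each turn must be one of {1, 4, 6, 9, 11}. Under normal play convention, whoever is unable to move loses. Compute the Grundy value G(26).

1

G(0) = 0
G(1) = mex{0} = 1
G(2) = mex{1} = 0
G(3) = mex{0} = 1
G(4) = mex{1,0} = 2
G(5) = mex{2,1} = 0
G(6) = mex{0,0,0} = 1
G(7) = mex{1,1,1} = 0
G(8) = mex{0,2,0} = 1
G(9) = mex{1,0,1,0} = 2
G(10) = mex{2,1,2,1} = 0
G(11) = mex{0,0,0,0,0} = 1
G(12) = mex{1,1,1,1,1} = 0
G(13) = mex{0,2,0,2,0} = 1
G(14) = mex{1,0,1,0,1} = 2
G(15) = mex{2,1,2,1,2} = 0
G(16) = mex{0,0,0,0,0} = 1
G(17) = mex{1,1,1,1,1} = 0
G(18) = mex{0,2,0,2,0} = 1
G(19) = mex{1,0,1,0,1} = 2
G(20) = mex{2,1,2,1,2} = 0
G(21) = mex{0,0,0,0,0} = 1
G(22) = mex{1,1,1,1,1} = 0
G(23) = mex{0,2,0,2,0} = 1
G(24) = mex{1,0,1,0,1} = 2
G(25) = mex{2,1,2,1,2} = 0
G(26) = mex{0,0,0,0,0} = 1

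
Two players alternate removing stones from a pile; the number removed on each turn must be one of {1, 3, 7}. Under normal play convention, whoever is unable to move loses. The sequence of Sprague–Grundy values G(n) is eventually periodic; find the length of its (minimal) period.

n :  0  1  2  3  4  5  6  7  8  9 10 11 12 13 14
G :  0  1  0  1  0  1  0  1  0  1  0  1  0  1  0
G(n+2) = G(n) holds for n = 0,…,6 (a full window of length max(S) = 7), so the sequence is purely periodic with period 2.

2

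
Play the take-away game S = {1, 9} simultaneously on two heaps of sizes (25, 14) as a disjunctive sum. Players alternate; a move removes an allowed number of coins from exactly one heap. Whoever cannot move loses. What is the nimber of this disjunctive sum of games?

1

All heaps use S = {1, 9}:
n :  0  1  2  3  4  5  6  7  8  9 10 11 12 13 14 15 16 17 18 19 20 21 22 23 24 25
G :  0  1  0  1  0  1  0  1  0  1  0  1  0  1  0  1  0  1  0  1  0  1  0  1  0  1
Heap A: G(25) = 1.
Heap B: G(14) = 0.
Combined Grundy value = 1 ⊕ 0 = 1.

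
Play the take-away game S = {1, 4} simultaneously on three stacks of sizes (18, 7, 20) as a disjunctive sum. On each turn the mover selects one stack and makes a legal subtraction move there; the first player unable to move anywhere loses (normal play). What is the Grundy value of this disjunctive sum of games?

All stacks use S = {1, 4}:
G(0) = 0
G(1) = mex{0} = 1
G(2) = mex{1} = 0
G(3) = mex{0} = 1
G(4) = mex{1,0} = 2
G(5) = mex{2,1} = 0
G(6) = mex{0,0} = 1
G(7) = mex{1,1} = 0
G(8) = mex{0,2} = 1
G(9) = mex{1,0} = 2
G(10) = mex{2,1} = 0
G(11) = mex{0,0} = 1
G(12) = mex{1,1} = 0
G(13) = mex{0,2} = 1
G(14) = mex{1,0} = 2
G(15) = mex{2,1} = 0
G(16) = mex{0,0} = 1
G(17) = mex{1,1} = 0
G(18) = mex{0,2} = 1
G(19) = mex{1,0} = 2
G(20) = mex{2,1} = 0
Stack A: G(18) = 1.
Stack B: G(7) = 0.
Stack C: G(20) = 0.
Combined Grundy value = 1 ⊕ 0 ⊕ 0 = 1.

1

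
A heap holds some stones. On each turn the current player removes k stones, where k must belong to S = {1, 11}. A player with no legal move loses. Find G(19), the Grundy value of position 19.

G(0) = 0
G(1) = mex{0} = 1
G(2) = mex{1} = 0
G(3) = mex{0} = 1
G(4) = mex{1} = 0
G(5) = mex{0} = 1
G(6) = mex{1} = 0
G(7) = mex{0} = 1
G(8) = mex{1} = 0
G(9) = mex{0} = 1
G(10) = mex{1} = 0
G(11) = mex{0,0} = 1
G(12) = mex{1,1} = 0
G(13) = mex{0,0} = 1
G(14) = mex{1,1} = 0
G(15) = mex{0,0} = 1
G(16) = mex{1,1} = 0
G(17) = mex{0,0} = 1
G(18) = mex{1,1} = 0
G(19) = mex{0,0} = 1

1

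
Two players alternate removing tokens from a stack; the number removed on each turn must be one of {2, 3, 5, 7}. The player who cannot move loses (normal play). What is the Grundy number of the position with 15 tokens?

3

n :  0  1  2  3  4  5  6  7  8  9 10 11 12 13 14 15
G :  0  0  1  1  2  2  3  3  4  0  0  1  1  2  2  3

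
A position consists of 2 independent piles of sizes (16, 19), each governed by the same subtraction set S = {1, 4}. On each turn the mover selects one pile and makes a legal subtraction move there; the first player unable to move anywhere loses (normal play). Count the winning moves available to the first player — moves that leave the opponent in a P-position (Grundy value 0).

All piles use S = {1, 4}:
G(0) = 0
G(1) = mex{0} = 1
G(2) = mex{1} = 0
G(3) = mex{0} = 1
G(4) = mex{1,0} = 2
G(5) = mex{2,1} = 0
G(6) = mex{0,0} = 1
G(7) = mex{1,1} = 0
G(8) = mex{0,2} = 1
G(9) = mex{1,0} = 2
G(10) = mex{2,1} = 0
G(11) = mex{0,0} = 1
G(12) = mex{1,1} = 0
G(13) = mex{0,2} = 1
G(14) = mex{1,0} = 2
G(15) = mex{2,1} = 0
G(16) = mex{0,0} = 1
G(17) = mex{1,1} = 0
G(18) = mex{0,2} = 1
G(19) = mex{1,0} = 2
Pile A: G(16) = 1.
Pile B: G(19) = 2.
Combined Grundy value = 1 ⊕ 2 = 3.
A winning move leaves total XOR = 0, i.e. changes one component's Grundy value g to g ⊕ X where X is the current total.
Pile A: need g' = 1⊕3 = 2. Options: 16−1→G=0, 16−4→G=0. Hits: 0.
Pile B: need g' = 2⊕3 = 1. Options: 19−1→G=1, 19−4→G=0. Hits: 1.

1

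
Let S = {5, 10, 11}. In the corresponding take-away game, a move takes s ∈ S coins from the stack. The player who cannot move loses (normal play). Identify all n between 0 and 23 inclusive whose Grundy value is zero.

0, 1, 2, 3, 4, 16, 17, 18, 19, 20

G(0) = 0
G(1) = mex{} = 0
G(2) = mex{} = 0
G(3) = mex{} = 0
G(4) = mex{} = 0
G(5) = mex{0} = 1
G(6) = mex{0} = 1
G(7) = mex{0} = 1
G(8) = mex{0} = 1
G(9) = mex{0} = 1
G(10) = mex{1,0} = 2
G(11) = mex{1,0,0} = 2
G(12) = mex{1,0,0} = 2
G(13) = mex{1,0,0} = 2
G(14) = mex{1,0,0} = 2
G(15) = mex{2,1,0} = 3
G(16) = mex{2,1,1} = 0
G(17) = mex{2,1,1} = 0
G(18) = mex{2,1,1} = 0
G(19) = mex{2,1,1} = 0
G(20) = mex{3,2,1} = 0
G(21) = mex{0,2,2} = 1
G(22) = mex{0,2,2} = 1
G(23) = mex{0,2,2} = 1
P-positions are exactly the n with G(n) = 0.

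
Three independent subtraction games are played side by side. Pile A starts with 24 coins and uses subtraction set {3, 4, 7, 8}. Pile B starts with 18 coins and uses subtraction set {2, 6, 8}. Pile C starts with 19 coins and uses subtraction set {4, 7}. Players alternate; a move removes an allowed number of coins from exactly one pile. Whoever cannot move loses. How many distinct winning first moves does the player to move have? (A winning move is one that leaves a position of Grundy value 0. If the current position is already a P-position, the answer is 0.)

Pile A, S = {3, 4, 7, 8}:
n :  0  1  2  3  4  5  6  7  8  9 10 11 12 13 14 15 16 17 18 19 20 21 22 23 24
G :  0  0  0  1  1  1  2  2  2  3  3  0  0  0  1  1  1  2  2  2  3  3  0  0  0
G_A(24) = 0.
Pile B, S = {2, 6, 8}:
G(0) = 0
G(1) = mex{} = 0
G(2) = mex{0} = 1
G(3) = mex{0} = 1
G(4) = mex{1} = 0
G(5) = mex{1} = 0
G(6) = mex{0,0} = 1
G(7) = mex{0,0} = 1
G(8) = mex{1,1,0} = 2
G(9) = mex{1,1,0} = 2
G(10) = mex{2,0,1} = 3
G(11) = mex{2,0,1} = 3
G(12) = mex{3,1,0} = 2
G(13) = mex{3,1,0} = 2
G(14) = mex{2,2,1} = 0
G(15) = mex{2,2,1} = 0
G(16) = mex{0,3,2} = 1
G(17) = mex{0,3,2} = 1
G(18) = mex{1,2,3} = 0
G_B(18) = 0.
Pile C, S = {4, 7}:
n :  0  1  2  3  4  5  6  7  8  9 10 11 12 13 14 15 16 17 18 19
G :  0  0  0  0  1  1  1  1  2  2  2  0  0  0  0  1  1  1  1  2
G_C(19) = 2.
Combined Grundy value = 0 ⊕ 0 ⊕ 2 = 2.
A winning move leaves total XOR = 0, i.e. changes one component's Grundy value g to g ⊕ X where X is the current total.
Pile A: need g' = 0⊕2 = 2. Options: 24−3→G=3, 24−4→G=3, 24−7→G=2, 24−8→G=1. Hits: 1.
Pile B: need g' = 0⊕2 = 2. Options: 18−2→G=1, 18−6→G=2, 18−8→G=3. Hits: 1.
Pile C: need g' = 2⊕2 = 0. Options: 19−4→G=1, 19−7→G=0. Hits: 1.

3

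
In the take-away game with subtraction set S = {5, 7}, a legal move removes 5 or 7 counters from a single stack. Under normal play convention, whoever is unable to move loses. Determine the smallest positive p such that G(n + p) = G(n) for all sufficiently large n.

12

n :  0  1  2  3  4  5  6  7  8  9 10 11 12 13 14 15 16 17 18 19 20 21 22 23 24 25
G :  0  0  0  0  0  1  1  1  1  1  2  2  0  0  0  0  0  1  1  1  1  1  2  2  0  0
G(n+12) = G(n) holds for n = 0,…,6 (a full window of length max(S) = 7), so the sequence is purely periodic with period 12.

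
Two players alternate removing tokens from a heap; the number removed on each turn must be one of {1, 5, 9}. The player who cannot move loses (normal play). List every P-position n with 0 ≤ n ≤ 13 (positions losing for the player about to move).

G(0) = 0
G(1) = mex{0} = 1
G(2) = mex{1} = 0
G(3) = mex{0} = 1
G(4) = mex{1} = 0
G(5) = mex{0,0} = 1
G(6) = mex{1,1} = 0
G(7) = mex{0,0} = 1
G(8) = mex{1,1} = 0
G(9) = mex{0,0,0} = 1
G(10) = mex{1,1,1} = 0
G(11) = mex{0,0,0} = 1
G(12) = mex{1,1,1} = 0
G(13) = mex{0,0,0} = 1
P-positions are exactly the n with G(n) = 0.

0, 2, 4, 6, 8, 10, 12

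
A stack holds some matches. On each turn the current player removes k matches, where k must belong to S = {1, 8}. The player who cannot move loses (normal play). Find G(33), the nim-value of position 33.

n :  0  1  2  3  4  5  6  7  8  9 10 11 12 13 14 15 16 17 18 19 20 21 22 23 24 25 26 27 28 29 30 31 32 33
G :  0  1  0  1  0  1  0  1  2  0  1  0  1  0  1  0  1  2  0  1  0  1  0  1  0  1  2  0  1  0  1  0  1  0

0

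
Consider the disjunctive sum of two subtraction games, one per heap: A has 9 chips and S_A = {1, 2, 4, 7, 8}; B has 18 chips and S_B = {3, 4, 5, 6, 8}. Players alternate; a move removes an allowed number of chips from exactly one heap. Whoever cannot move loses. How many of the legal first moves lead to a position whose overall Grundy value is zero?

5

Heap A, S = {1, 2, 4, 7, 8}:
G(0) = 0
G(1) = mex{0} = 1
G(2) = mex{1,0} = 2
G(3) = mex{2,1} = 0
G(4) = mex{0,2,0} = 1
G(5) = mex{1,0,1} = 2
G(6) = mex{2,1,2} = 0
G(7) = mex{0,2,0,0} = 1
G(8) = mex{1,0,1,1,0} = 2
G(9) = mex{2,1,2,2,1} = 0
G_A(9) = 0.
Heap B, S = {3, 4, 5, 6, 8}:
n :  0  1  2  3  4  5  6  7  8  9 10 11 12 13 14 15 16 17 18
G :  0  0  0  1  1  1  2  2  2  3  3  0  0  0  1  1  1  2  2
G_B(18) = 2.
Combined Grundy value = 0 ⊕ 2 = 2.
A winning move leaves total XOR = 0, i.e. changes one component's Grundy value g to g ⊕ X where X is the current total.
Heap A: need g' = 0⊕2 = 2. Options: 9−1→G=2, 9−2→G=1, 9−4→G=2, 9−7→G=2, 9−8→G=1. Hits: 3.
Heap B: need g' = 2⊕2 = 0. Options: 18−3→G=1, 18−4→G=1, 18−5→G=0, 18−6→G=0, 18−8→G=3. Hits: 2.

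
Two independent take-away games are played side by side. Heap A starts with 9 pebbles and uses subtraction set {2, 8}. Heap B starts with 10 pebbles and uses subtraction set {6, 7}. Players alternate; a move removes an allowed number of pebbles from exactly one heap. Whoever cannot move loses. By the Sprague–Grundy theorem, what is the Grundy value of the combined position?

3

Heap A, S = {2, 8}:
n : 0 1 2 3 4 5 6 7 8 9
G : 0 0 1 1 0 0 1 1 2 2
G_A(9) = 2.
Heap B, S = {6, 7}:
n :  0  1  2  3  4  5  6  7  8  9 10
G :  0  0  0  0  0  0  1  1  1  1  1
G_B(10) = 1.
Combined Grundy value = 2 ⊕ 1 = 3.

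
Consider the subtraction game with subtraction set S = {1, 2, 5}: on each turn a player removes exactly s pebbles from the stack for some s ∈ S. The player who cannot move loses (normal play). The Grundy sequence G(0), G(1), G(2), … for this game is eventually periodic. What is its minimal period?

n :  0  1  2  3  4  5  6  7  8  9 10 11 12 13 14
G :  0  1  2  0  1  2  0  1  2  0  1  2  0  1  2
G(n+3) = G(n) holds for n = 0,…,4 (a full window of length max(S) = 5), so the sequence is purely periodic with period 3.

3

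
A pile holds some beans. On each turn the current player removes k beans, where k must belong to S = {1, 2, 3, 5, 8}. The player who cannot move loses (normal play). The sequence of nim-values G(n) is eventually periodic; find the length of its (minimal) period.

n :  0  1  2  3  4  5  6  7  8  9 10 11 12 13 14 15 16 17 18 19 20 21
G :  0  1  2  3  0  1  2  3  4  5  0  1  2  3  0  1  2  3  4  5  0  1
G(n+10) = G(n) holds for n = 0,…,7 (a full window of length max(S) = 8), so the sequence is purely periodic with period 10.

10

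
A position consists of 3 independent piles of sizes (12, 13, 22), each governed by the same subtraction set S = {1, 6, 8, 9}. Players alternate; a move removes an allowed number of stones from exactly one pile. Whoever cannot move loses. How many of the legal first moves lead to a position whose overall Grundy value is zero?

All piles use S = {1, 6, 8, 9}:
n :  0  1  2  3  4  5  6  7  8  9 10 11 12 13 14 15 16 17 18 19 20 21 22
G :  0  1  0  1  0  1  2  0  1  2  3  2  3  2  0  1  2  0  1  0  1  0  1
Pile A: G(12) = 3.
Pile B: G(13) = 2.
Pile C: G(22) = 1.
Combined Grundy value = 3 ⊕ 2 ⊕ 1 = 0.
A winning move leaves total XOR = 0, i.e. changes one component's Grundy value g to g ⊕ X where X is the current total.
Pile A: target g' = 3⊕0 = 3, but every legal move changes the Grundy value (mex property), so 0 moves.
Pile B: target g' = 2⊕0 = 2, but every legal move changes the Grundy value (mex property), so 0 moves.
Pile C: target g' = 1⊕0 = 1, but every legal move changes the Grundy value (mex property), so 0 moves.

0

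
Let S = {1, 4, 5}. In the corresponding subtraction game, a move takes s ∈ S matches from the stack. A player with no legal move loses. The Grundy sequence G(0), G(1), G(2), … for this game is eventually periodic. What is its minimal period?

8

n :  0  1  2  3  4  5  6  7  8  9 10 11 12 13 14 15 16 17
G :  0  1  0  1  2  3  2  3  0  1  0  1  2  3  2  3  0  1
G(n+8) = G(n) holds for n = 0,…,4 (a full window of length max(S) = 5), so the sequence is purely periodic with period 8.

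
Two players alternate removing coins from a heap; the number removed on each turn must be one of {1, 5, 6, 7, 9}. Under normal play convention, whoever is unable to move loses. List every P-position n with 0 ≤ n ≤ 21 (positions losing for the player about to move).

0, 2, 4, 12, 14, 16

n :  0  1  2  3  4  5  6  7  8  9 10 11 12 13 14 15 16 17 18 19 20 21
G :  0  1  0  1  0  1  2  3  2  3  2  3  0  1  0  1  0  1  2  3  2  3
P-positions are exactly the n with G(n) = 0.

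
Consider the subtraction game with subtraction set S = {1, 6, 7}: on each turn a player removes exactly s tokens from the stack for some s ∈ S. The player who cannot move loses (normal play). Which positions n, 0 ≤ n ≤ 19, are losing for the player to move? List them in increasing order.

0, 2, 4, 12, 14, 16

n :  0  1  2  3  4  5  6  7  8  9 10 11 12 13 14 15 16 17 18 19
G :  0  1  0  1  0  1  2  3  2  3  2  3  0  1  0  1  0  1  2  3
P-positions are exactly the n with G(n) = 0.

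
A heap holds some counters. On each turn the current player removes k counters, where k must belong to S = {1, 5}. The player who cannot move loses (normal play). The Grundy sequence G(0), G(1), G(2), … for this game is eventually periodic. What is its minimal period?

2

G(0) = 0
G(1) = mex{0} = 1
G(2) = mex{1} = 0
G(3) = mex{0} = 1
G(4) = mex{1} = 0
G(5) = mex{0,0} = 1
G(6) = mex{1,1} = 0
G(7) = mex{0,0} = 1
G(8) = mex{1,1} = 0
G(9) = mex{0,0} = 1
G(10) = mex{1,1} = 0
G(11) = mex{0,0} = 1
G(12) = mex{1,1} = 0
G(13) = mex{0,0} = 1
G(14) = mex{1,1} = 0
G(n+2) = G(n) holds for n = 0,…,4 (a full window of length max(S) = 5), so the sequence is purely periodic with period 2.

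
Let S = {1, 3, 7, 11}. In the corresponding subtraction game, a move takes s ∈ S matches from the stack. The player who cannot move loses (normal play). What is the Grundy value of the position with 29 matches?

1

n :  0  1  2  3  4  5  6  7  8  9 10 11 12 13 14 15 16 17 18 19 20 21 22 23 24 25 26 27 28 29
G :  0  1  0  1  0  1  0  1  0  1  0  1  0  1  0  1  0  1  0  1  0  1  0  1  0  1  0  1  0  1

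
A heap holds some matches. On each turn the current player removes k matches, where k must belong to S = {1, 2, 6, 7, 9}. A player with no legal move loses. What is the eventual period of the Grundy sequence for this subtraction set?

G(0) = 0
G(1) = mex{0} = 1
G(2) = mex{1,0} = 2
G(3) = mex{2,1} = 0
G(4) = mex{0,2} = 1
G(5) = mex{1,0} = 2
G(6) = mex{2,1,0} = 3
G(7) = mex{3,2,1,0} = 4
G(8) = mex{4,3,2,1} = 0
G(9) = mex{0,4,0,2,0} = 1
G(10) = mex{1,0,1,0,1} = 2
G(11) = mex{2,1,2,1,2} = 0
G(12) = mex{0,2,3,2,0} = 1
G(13) = mex{1,0,4,3,1} = 2
G(14) = mex{2,1,0,4,2} = 3
G(15) = mex{3,2,1,0,3} = 4
G(16) = mex{4,3,2,1,4} = 0
G(17) = mex{0,4,0,2,0} = 1
G(18) = mex{1,0,1,0,1} = 2
G(n+8) = G(n) holds for n = 0,…,8 (a full window of length max(S) = 9), so the sequence is purely periodic with period 8.

8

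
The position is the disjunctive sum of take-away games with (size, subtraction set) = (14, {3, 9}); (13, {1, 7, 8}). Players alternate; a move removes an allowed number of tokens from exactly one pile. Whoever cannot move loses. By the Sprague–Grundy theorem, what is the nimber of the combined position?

Pile A, S = {3, 9}:
G(0) = 0
G(1) = mex{} = 0
G(2) = mex{} = 0
G(3) = mex{0} = 1
G(4) = mex{0} = 1
G(5) = mex{0} = 1
G(6) = mex{1} = 0
G(7) = mex{1} = 0
G(8) = mex{1} = 0
G(9) = mex{0,0} = 1
G(10) = mex{0,0} = 1
G(11) = mex{0,0} = 1
G(12) = mex{1,1} = 0
G(13) = mex{1,1} = 0
G(14) = mex{1,1} = 0
G_A(14) = 0.
Pile B, S = {1, 7, 8}:
G(0) = 0
G(1) = mex{0} = 1
G(2) = mex{1} = 0
G(3) = mex{0} = 1
G(4) = mex{1} = 0
G(5) = mex{0} = 1
G(6) = mex{1} = 0
G(7) = mex{0,0} = 1
G(8) = mex{1,1,0} = 2
G(9) = mex{2,0,1} = 3
G(10) = mex{3,1,0} = 2
G(11) = mex{2,0,1} = 3
G(12) = mex{3,1,0} = 2
G(13) = mex{2,0,1} = 3
G_B(13) = 3.
Combined Grundy value = 0 ⊕ 3 = 3.

3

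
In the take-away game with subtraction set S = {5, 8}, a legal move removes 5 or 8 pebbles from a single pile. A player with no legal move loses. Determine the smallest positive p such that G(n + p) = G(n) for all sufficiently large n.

n :  0  1  2  3  4  5  6  7  8  9 10 11 12 13 14 15 16 17 18 19 20 21 22 23 24 25 26 27
G :  0  0  0  0  0  1  1  1  1  1  2  2  2  0  0  0  0  0  1  1  1  1  1  2  2  2  0  0
G(n+13) = G(n) holds for n = 0,…,7 (a full window of length max(S) = 8), so the sequence is purely periodic with period 13.

13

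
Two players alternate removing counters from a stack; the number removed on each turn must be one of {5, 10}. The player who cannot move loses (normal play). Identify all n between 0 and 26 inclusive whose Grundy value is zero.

0, 1, 2, 3, 4, 15, 16, 17, 18, 19

G(0) = 0
G(1) = mex{} = 0
G(2) = mex{} = 0
G(3) = mex{} = 0
G(4) = mex{} = 0
G(5) = mex{0} = 1
G(6) = mex{0} = 1
G(7) = mex{0} = 1
G(8) = mex{0} = 1
G(9) = mex{0} = 1
G(10) = mex{1,0} = 2
G(11) = mex{1,0} = 2
G(12) = mex{1,0} = 2
G(13) = mex{1,0} = 2
G(14) = mex{1,0} = 2
G(15) = mex{2,1} = 0
G(16) = mex{2,1} = 0
G(17) = mex{2,1} = 0
G(18) = mex{2,1} = 0
G(19) = mex{2,1} = 0
G(20) = mex{0,2} = 1
G(21) = mex{0,2} = 1
G(22) = mex{0,2} = 1
G(23) = mex{0,2} = 1
G(24) = mex{0,2} = 1
G(25) = mex{1,0} = 2
G(26) = mex{1,0} = 2
P-positions are exactly the n with G(n) = 0.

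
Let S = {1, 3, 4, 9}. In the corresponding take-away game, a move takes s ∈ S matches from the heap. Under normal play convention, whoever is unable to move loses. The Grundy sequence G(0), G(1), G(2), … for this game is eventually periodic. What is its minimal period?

n :  0  1  2  3  4  5  6  7  8  9 10 11 12 13 14 15 16 17 18 19 20 21 22 23 24 25
G :  0  1  0  1  2  3  2  0  1  4  3  2  0  1  0  1  2  3  2  0  1  4  3  2  0  1
G(n+12) = G(n) holds for n = 0,…,8 (a full window of length max(S) = 9), so the sequence is purely periodic with period 12.

12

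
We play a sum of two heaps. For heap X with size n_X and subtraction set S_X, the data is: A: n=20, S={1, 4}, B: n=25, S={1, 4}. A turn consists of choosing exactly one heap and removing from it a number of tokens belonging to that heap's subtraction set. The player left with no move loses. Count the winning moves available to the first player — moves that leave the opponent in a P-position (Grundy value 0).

0

Heap A, S = {1, 4}:
n :  0  1  2  3  4  5  6  7  8  9 10 11 12 13 14 15 16 17 18 19 20
G :  0  1  0  1  2  0  1  0  1  2  0  1  0  1  2  0  1  0  1  2  0
G_A(20) = 0.
Heap B, S = {1, 4}:
G(0) = 0
G(1) = mex{0} = 1
G(2) = mex{1} = 0
G(3) = mex{0} = 1
G(4) = mex{1,0} = 2
G(5) = mex{2,1} = 0
G(6) = mex{0,0} = 1
G(7) = mex{1,1} = 0
G(8) = mex{0,2} = 1
G(9) = mex{1,0} = 2
G(10) = mex{2,1} = 0
G(11) = mex{0,0} = 1
G(12) = mex{1,1} = 0
G(13) = mex{0,2} = 1
G(14) = mex{1,0} = 2
G(15) = mex{2,1} = 0
G(16) = mex{0,0} = 1
G(17) = mex{1,1} = 0
G(18) = mex{0,2} = 1
G(19) = mex{1,0} = 2
G(20) = mex{2,1} = 0
G(21) = mex{0,0} = 1
G(22) = mex{1,1} = 0
G(23) = mex{0,2} = 1
G(24) = mex{1,0} = 2
G(25) = mex{2,1} = 0
G_B(25) = 0.
Combined Grundy value = 0 ⊕ 0 = 0.
A winning move leaves total XOR = 0, i.e. changes one component's Grundy value g to g ⊕ X where X is the current total.
Heap A: target g' = 0⊕0 = 0, but every legal move changes the Grundy value (mex property), so 0 moves.
Heap B: target g' = 0⊕0 = 0, but every legal move changes the Grundy value (mex property), so 0 moves.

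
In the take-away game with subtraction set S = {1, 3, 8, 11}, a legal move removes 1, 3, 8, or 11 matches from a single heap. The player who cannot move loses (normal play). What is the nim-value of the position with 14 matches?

2

G(0) = 0
G(1) = mex{0} = 1
G(2) = mex{1} = 0
G(3) = mex{0,0} = 1
G(4) = mex{1,1} = 0
G(5) = mex{0,0} = 1
G(6) = mex{1,1} = 0
G(7) = mex{0,0} = 1
G(8) = mex{1,1,0} = 2
G(9) = mex{2,0,1} = 3
G(10) = mex{3,1,0} = 2
G(11) = mex{2,2,1,0} = 3
G(12) = mex{3,3,0,1} = 2
G(13) = mex{2,2,1,0} = 3
G(14) = mex{3,3,0,1} = 2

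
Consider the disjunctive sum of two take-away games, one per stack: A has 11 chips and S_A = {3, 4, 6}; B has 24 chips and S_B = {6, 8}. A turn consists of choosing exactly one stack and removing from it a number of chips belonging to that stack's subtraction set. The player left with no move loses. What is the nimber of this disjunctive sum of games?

1

Stack A, S = {3, 4, 6}:
G(0) = 0
G(1) = mex{} = 0
G(2) = mex{} = 0
G(3) = mex{0} = 1
G(4) = mex{0,0} = 1
G(5) = mex{0,0} = 1
G(6) = mex{1,0,0} = 2
G(7) = mex{1,1,0} = 2
G(8) = mex{1,1,0} = 2
G(9) = mex{2,1,1} = 0
G(10) = mex{2,2,1} = 0
G(11) = mex{2,2,1} = 0
G_A(11) = 0.
Stack B, S = {6, 8}:
G(0) = 0
G(1) = mex{} = 0
G(2) = mex{} = 0
G(3) = mex{} = 0
G(4) = mex{} = 0
G(5) = mex{} = 0
G(6) = mex{0} = 1
G(7) = mex{0} = 1
G(8) = mex{0,0} = 1
G(9) = mex{0,0} = 1
G(10) = mex{0,0} = 1
G(11) = mex{0,0} = 1
G(12) = mex{1,0} = 2
G(13) = mex{1,0} = 2
G(14) = mex{1,1} = 0
G(15) = mex{1,1} = 0
G(16) = mex{1,1} = 0
G(17) = mex{1,1} = 0
G(18) = mex{2,1} = 0
G(19) = mex{2,1} = 0
G(20) = mex{0,2} = 1
G(21) = mex{0,2} = 1
G(22) = mex{0,0} = 1
G(23) = mex{0,0} = 1
G(24) = mex{0,0} = 1
G_B(24) = 1.
Combined Grundy value = 0 ⊕ 1 = 1.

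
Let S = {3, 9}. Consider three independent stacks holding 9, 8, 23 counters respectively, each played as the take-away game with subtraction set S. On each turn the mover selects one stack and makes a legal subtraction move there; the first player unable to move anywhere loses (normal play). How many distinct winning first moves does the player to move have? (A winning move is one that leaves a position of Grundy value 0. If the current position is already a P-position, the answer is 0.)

All stacks use S = {3, 9}:
G(0) = 0
G(1) = mex{} = 0
G(2) = mex{} = 0
G(3) = mex{0} = 1
G(4) = mex{0} = 1
G(5) = mex{0} = 1
G(6) = mex{1} = 0
G(7) = mex{1} = 0
G(8) = mex{1} = 0
G(9) = mex{0,0} = 1
G(10) = mex{0,0} = 1
G(11) = mex{0,0} = 1
G(12) = mex{1,1} = 0
G(13) = mex{1,1} = 0
G(14) = mex{1,1} = 0
G(15) = mex{0,0} = 1
G(16) = mex{0,0} = 1
G(17) = mex{0,0} = 1
G(18) = mex{1,1} = 0
G(19) = mex{1,1} = 0
G(20) = mex{1,1} = 0
G(21) = mex{0,0} = 1
G(22) = mex{0,0} = 1
G(23) = mex{0,0} = 1
Stack A: G(9) = 1.
Stack B: G(8) = 0.
Stack C: G(23) = 1.
Combined Grundy value = 1 ⊕ 0 ⊕ 1 = 0.
A winning move leaves total XOR = 0, i.e. changes one component's Grundy value g to g ⊕ X where X is the current total.
Stack A: target g' = 1⊕0 = 1, but every legal move changes the Grundy value (mex property), so 0 moves.
Stack B: target g' = 0⊕0 = 0, but every legal move changes the Grundy value (mex property), so 0 moves.
Stack C: target g' = 1⊕0 = 1, but every legal move changes the Grundy value (mex property), so 0 moves.

0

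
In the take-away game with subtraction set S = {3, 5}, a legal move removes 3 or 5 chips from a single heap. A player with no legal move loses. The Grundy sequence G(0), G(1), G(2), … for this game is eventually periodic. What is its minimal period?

8

G(0) = 0
G(1) = mex{} = 0
G(2) = mex{} = 0
G(3) = mex{0} = 1
G(4) = mex{0} = 1
G(5) = mex{0,0} = 1
G(6) = mex{1,0} = 2
G(7) = mex{1,0} = 2
G(8) = mex{1,1} = 0
G(9) = mex{2,1} = 0
G(10) = mex{2,1} = 0
G(11) = mex{0,2} = 1
G(12) = mex{0,2} = 1
G(13) = mex{0,0} = 1
G(14) = mex{1,0} = 2
G(15) = mex{1,0} = 2
G(16) = mex{1,1} = 0
G(17) = mex{2,1} = 0
G(n+8) = G(n) holds for n = 0,…,4 (a full window of length max(S) = 5), so the sequence is purely periodic with period 8.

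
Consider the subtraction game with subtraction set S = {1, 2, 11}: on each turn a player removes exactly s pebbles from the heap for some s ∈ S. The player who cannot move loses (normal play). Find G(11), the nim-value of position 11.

2

G(0) = 0
G(1) = mex{0} = 1
G(2) = mex{1,0} = 2
G(3) = mex{2,1} = 0
G(4) = mex{0,2} = 1
G(5) = mex{1,0} = 2
G(6) = mex{2,1} = 0
G(7) = mex{0,2} = 1
G(8) = mex{1,0} = 2
G(9) = mex{2,1} = 0
G(10) = mex{0,2} = 1
G(11) = mex{1,0,0} = 2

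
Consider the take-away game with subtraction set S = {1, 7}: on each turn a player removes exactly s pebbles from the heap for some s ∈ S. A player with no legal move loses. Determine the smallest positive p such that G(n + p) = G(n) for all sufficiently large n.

2

G(0) = 0
G(1) = mex{0} = 1
G(2) = mex{1} = 0
G(3) = mex{0} = 1
G(4) = mex{1} = 0
G(5) = mex{0} = 1
G(6) = mex{1} = 0
G(7) = mex{0,0} = 1
G(8) = mex{1,1} = 0
G(9) = mex{0,0} = 1
G(10) = mex{1,1} = 0
G(11) = mex{0,0} = 1
G(12) = mex{1,1} = 0
G(13) = mex{0,0} = 1
G(14) = mex{1,1} = 0
G(n+2) = G(n) holds for n = 0,…,6 (a full window of length max(S) = 7), so the sequence is purely periodic with period 2.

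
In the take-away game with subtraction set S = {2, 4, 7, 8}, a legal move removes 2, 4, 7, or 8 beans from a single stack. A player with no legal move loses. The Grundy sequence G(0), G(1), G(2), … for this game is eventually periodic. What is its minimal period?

11

G(0) = 0
G(1) = mex{} = 0
G(2) = mex{0} = 1
G(3) = mex{0} = 1
G(4) = mex{1,0} = 2
G(5) = mex{1,0} = 2
G(6) = mex{2,1} = 0
G(7) = mex{2,1,0} = 3
G(8) = mex{0,2,0,0} = 1
G(9) = mex{3,2,1,0} = 4
G(10) = mex{1,0,1,1} = 2
G(11) = mex{4,3,2,1} = 0
G(12) = mex{2,1,2,2} = 0
G(13) = mex{0,4,0,2} = 1
G(14) = mex{0,2,3,0} = 1
G(15) = mex{1,0,1,3} = 2
G(16) = mex{1,0,4,1} = 2
G(17) = mex{2,1,2,4} = 0
G(18) = mex{2,1,0,2} = 3
G(19) = mex{0,2,0,0} = 1
G(20) = mex{3,2,1,0} = 4
G(21) = mex{1,0,1,1} = 2
G(22) = mex{4,3,2,1} = 0
G(23) = mex{2,1,2,2} = 0
G(n+11) = G(n) holds for n = 0,…,7 (a full window of length max(S) = 8), so the sequence is purely periodic with period 11.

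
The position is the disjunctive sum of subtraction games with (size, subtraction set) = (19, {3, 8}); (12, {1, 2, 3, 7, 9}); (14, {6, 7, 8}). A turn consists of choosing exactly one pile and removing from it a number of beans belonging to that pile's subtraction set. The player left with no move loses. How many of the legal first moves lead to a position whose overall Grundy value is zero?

Pile A, S = {3, 8}:
n :  0  1  2  3  4  5  6  7  8  9 10 11 12 13 14 15 16 17 18 19
G :  0  0  0  1  1  1  0  0  2  1  1  0  0  0  1  1  1  0  0  2
G_A(19) = 2.
Pile B, S = {1, 2, 3, 7, 9}:
n :  0  1  2  3  4  5  6  7  8  9 10 11 12
G :  0  1  2  3  0  1  2  3  0  1  2  3  0
G_B(12) = 0.
Pile C, S = {6, 7, 8}:
n :  0  1  2  3  4  5  6  7  8  9 10 11 12 13 14
G :  0  0  0  0  0  0  1  1  1  1  1  1  2  2  0
G_C(14) = 0.
Combined Grundy value = 2 ⊕ 0 ⊕ 0 = 2.
A winning move leaves total XOR = 0, i.e. changes one component's Grundy value g to g ⊕ X where X is the current total.
Pile A: need g' = 2⊕2 = 0. Options: 19−3→G=1, 19−8→G=0. Hits: 1.
Pile B: need g' = 0⊕2 = 2. Options: 12−1→G=3, 12−2→G=2, 12−3→G=1, 12−7→G=1, 12−9→G=3. Hits: 1.
Pile C: need g' = 0⊕2 = 2. Options: 14−6→G=1, 14−7→G=1, 14−8→G=1. Hits: 0.

2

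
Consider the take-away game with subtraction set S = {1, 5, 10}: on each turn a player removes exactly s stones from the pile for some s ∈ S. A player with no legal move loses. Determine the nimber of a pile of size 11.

G(0) = 0
G(1) = mex{0} = 1
G(2) = mex{1} = 0
G(3) = mex{0} = 1
G(4) = mex{1} = 0
G(5) = mex{0,0} = 1
G(6) = mex{1,1} = 0
G(7) = mex{0,0} = 1
G(8) = mex{1,1} = 0
G(9) = mex{0,0} = 1
G(10) = mex{1,1,0} = 2
G(11) = mex{2,0,1} = 3

3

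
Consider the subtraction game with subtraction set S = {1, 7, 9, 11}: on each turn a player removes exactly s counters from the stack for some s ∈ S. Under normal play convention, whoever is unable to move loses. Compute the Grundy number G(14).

0

G(0) = 0
G(1) = mex{0} = 1
G(2) = mex{1} = 0
G(3) = mex{0} = 1
G(4) = mex{1} = 0
G(5) = mex{0} = 1
G(6) = mex{1} = 0
G(7) = mex{0,0} = 1
G(8) = mex{1,1} = 0
G(9) = mex{0,0,0} = 1
G(10) = mex{1,1,1} = 0
G(11) = mex{0,0,0,0} = 1
G(12) = mex{1,1,1,1} = 0
G(13) = mex{0,0,0,0} = 1
G(14) = mex{1,1,1,1} = 0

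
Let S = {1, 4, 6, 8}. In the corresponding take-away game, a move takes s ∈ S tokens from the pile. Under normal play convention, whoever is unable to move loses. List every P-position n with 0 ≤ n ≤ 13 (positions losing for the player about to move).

0, 2, 5, 7, 12

G(0) = 0
G(1) = mex{0} = 1
G(2) = mex{1} = 0
G(3) = mex{0} = 1
G(4) = mex{1,0} = 2
G(5) = mex{2,1} = 0
G(6) = mex{0,0,0} = 1
G(7) = mex{1,1,1} = 0
G(8) = mex{0,2,0,0} = 1
G(9) = mex{1,0,1,1} = 2
G(10) = mex{2,1,2,0} = 3
G(11) = mex{3,0,0,1} = 2
G(12) = mex{2,1,1,2} = 0
G(13) = mex{0,2,0,0} = 1
P-positions are exactly the n with G(n) = 0.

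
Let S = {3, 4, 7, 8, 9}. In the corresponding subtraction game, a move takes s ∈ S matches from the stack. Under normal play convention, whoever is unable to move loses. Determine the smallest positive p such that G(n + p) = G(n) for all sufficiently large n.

G(0) = 0
G(1) = mex{} = 0
G(2) = mex{} = 0
G(3) = mex{0} = 1
G(4) = mex{0,0} = 1
G(5) = mex{0,0} = 1
G(6) = mex{1,0} = 2
G(7) = mex{1,1,0} = 2
G(8) = mex{1,1,0,0} = 2
G(9) = mex{2,1,0,0,0} = 3
G(10) = mex{2,2,1,0,0} = 3
G(11) = mex{2,2,1,1,0} = 3
G(12) = mex{3,2,1,1,1} = 0
G(13) = mex{3,3,2,1,1} = 0
G(14) = mex{3,3,2,2,1} = 0
G(15) = mex{0,3,2,2,2} = 1
G(16) = mex{0,0,3,2,2} = 1
G(17) = mex{0,0,3,3,2} = 1
G(18) = mex{1,0,3,3,3} = 2
G(19) = mex{1,1,0,3,3} = 2
G(20) = mex{1,1,0,0,3} = 2
G(21) = mex{2,1,0,0,0} = 3
G(22) = mex{2,2,1,0,0} = 3
G(23) = mex{2,2,1,1,0} = 3
G(24) = mex{3,2,1,1,1} = 0
G(25) = mex{3,3,2,1,1} = 0
G(n+12) = G(n) holds for n = 0,…,8 (a full window of length max(S) = 9), so the sequence is purely periodic with period 12.

12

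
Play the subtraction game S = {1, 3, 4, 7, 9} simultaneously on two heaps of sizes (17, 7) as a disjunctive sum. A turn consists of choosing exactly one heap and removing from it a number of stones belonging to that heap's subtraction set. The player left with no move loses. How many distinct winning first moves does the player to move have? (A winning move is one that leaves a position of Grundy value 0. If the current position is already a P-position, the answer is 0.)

2

All heaps use S = {1, 3, 4, 7, 9}:
n :  0  1  2  3  4  5  6  7  8  9 10 11 12 13 14 15 16 17
G :  0  1  0  1  2  3  2  3  0  1  0  1  2  3  2  3  0  1
Heap A: G(17) = 1.
Heap B: G(7) = 3.
Combined Grundy value = 1 ⊕ 3 = 2.
A winning move leaves total XOR = 0, i.e. changes one component's Grundy value g to g ⊕ X where X is the current total.
Heap A: need g' = 1⊕2 = 3. Options: 17−1→G=0, 17−3→G=2, 17−4→G=3, 17−7→G=0, 17−9→G=0. Hits: 1.
Heap B: need g' = 3⊕2 = 1. Options: 7−1→G=2, 7−3→G=2, 7−4→G=1, 7−7→G=0. Hits: 1.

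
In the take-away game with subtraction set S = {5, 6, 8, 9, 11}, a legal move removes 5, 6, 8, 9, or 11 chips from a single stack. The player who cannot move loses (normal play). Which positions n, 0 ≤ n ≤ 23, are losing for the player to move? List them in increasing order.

G(0) = 0
G(1) = mex{} = 0
G(2) = mex{} = 0
G(3) = mex{} = 0
G(4) = mex{} = 0
G(5) = mex{0} = 1
G(6) = mex{0,0} = 1
G(7) = mex{0,0} = 1
G(8) = mex{0,0,0} = 1
G(9) = mex{0,0,0,0} = 1
G(10) = mex{1,0,0,0} = 2
G(11) = mex{1,1,0,0,0} = 2
G(12) = mex{1,1,0,0,0} = 2
G(13) = mex{1,1,1,0,0} = 2
G(14) = mex{1,1,1,1,0} = 2
G(15) = mex{2,1,1,1,0} = 3
G(16) = mex{2,2,1,1,1} = 0
G(17) = mex{2,2,1,1,1} = 0
G(18) = mex{2,2,2,1,1} = 0
G(19) = mex{2,2,2,2,1} = 0
G(20) = mex{3,2,2,2,1} = 0
G(21) = mex{0,3,2,2,2} = 1
G(22) = mex{0,0,2,2,2} = 1
G(23) = mex{0,0,3,2,2} = 1
P-positions are exactly the n with G(n) = 0.

0, 1, 2, 3, 4, 16, 17, 18, 19, 20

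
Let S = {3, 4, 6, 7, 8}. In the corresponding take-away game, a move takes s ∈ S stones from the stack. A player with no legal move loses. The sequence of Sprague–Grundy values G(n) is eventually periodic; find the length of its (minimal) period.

G(0) = 0
G(1) = mex{} = 0
G(2) = mex{} = 0
G(3) = mex{0} = 1
G(4) = mex{0,0} = 1
G(5) = mex{0,0} = 1
G(6) = mex{1,0,0} = 2
G(7) = mex{1,1,0,0} = 2
G(8) = mex{1,1,0,0,0} = 2
G(9) = mex{2,1,1,0,0} = 3
G(10) = mex{2,2,1,1,0} = 3
G(11) = mex{2,2,1,1,1} = 0
G(12) = mex{3,2,2,1,1} = 0
G(13) = mex{3,3,2,2,1} = 0
G(14) = mex{0,3,2,2,2} = 1
G(15) = mex{0,0,3,2,2} = 1
G(16) = mex{0,0,3,3,2} = 1
G(17) = mex{1,0,0,3,3} = 2
G(18) = mex{1,1,0,0,3} = 2
G(19) = mex{1,1,0,0,0} = 2
G(20) = mex{2,1,1,0,0} = 3
G(21) = mex{2,2,1,1,0} = 3
G(22) = mex{2,2,1,1,1} = 0
G(23) = mex{3,2,2,1,1} = 0
G(n+11) = G(n) holds for n = 0,…,7 (a full window of length max(S) = 8), so the sequence is purely periodic with period 11.

11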